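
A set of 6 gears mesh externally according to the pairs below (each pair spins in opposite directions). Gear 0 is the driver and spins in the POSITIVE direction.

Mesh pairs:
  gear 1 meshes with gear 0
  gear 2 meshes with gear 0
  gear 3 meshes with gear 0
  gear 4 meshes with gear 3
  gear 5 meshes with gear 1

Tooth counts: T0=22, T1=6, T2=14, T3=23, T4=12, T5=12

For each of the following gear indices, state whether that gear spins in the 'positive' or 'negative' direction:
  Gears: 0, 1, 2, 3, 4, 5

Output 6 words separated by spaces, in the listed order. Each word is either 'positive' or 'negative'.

Gear 0 (driver): positive (depth 0)
  gear 1: meshes with gear 0 -> depth 1 -> negative (opposite of gear 0)
  gear 2: meshes with gear 0 -> depth 1 -> negative (opposite of gear 0)
  gear 3: meshes with gear 0 -> depth 1 -> negative (opposite of gear 0)
  gear 4: meshes with gear 3 -> depth 2 -> positive (opposite of gear 3)
  gear 5: meshes with gear 1 -> depth 2 -> positive (opposite of gear 1)
Queried indices 0, 1, 2, 3, 4, 5 -> positive, negative, negative, negative, positive, positive

Answer: positive negative negative negative positive positive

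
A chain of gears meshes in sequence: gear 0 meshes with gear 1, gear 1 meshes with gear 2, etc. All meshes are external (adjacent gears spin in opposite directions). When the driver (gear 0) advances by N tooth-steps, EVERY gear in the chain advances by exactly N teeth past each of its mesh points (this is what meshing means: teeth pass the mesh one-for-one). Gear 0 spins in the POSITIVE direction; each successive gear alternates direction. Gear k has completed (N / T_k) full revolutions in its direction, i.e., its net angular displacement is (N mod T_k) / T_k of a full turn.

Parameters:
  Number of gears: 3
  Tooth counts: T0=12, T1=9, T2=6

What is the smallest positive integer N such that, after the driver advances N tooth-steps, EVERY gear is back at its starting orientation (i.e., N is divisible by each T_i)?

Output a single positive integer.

Answer: 36

Derivation:
Gear k returns to start when N is a multiple of T_k.
All gears at start simultaneously when N is a common multiple of [12, 9, 6]; the smallest such N is lcm(12, 9, 6).
Start: lcm = T0 = 12
Fold in T1=9: gcd(12, 9) = 3; lcm(12, 9) = 12 * 9 / 3 = 108 / 3 = 36
Fold in T2=6: gcd(36, 6) = 6; lcm(36, 6) = 36 * 6 / 6 = 216 / 6 = 36
Full cycle length = 36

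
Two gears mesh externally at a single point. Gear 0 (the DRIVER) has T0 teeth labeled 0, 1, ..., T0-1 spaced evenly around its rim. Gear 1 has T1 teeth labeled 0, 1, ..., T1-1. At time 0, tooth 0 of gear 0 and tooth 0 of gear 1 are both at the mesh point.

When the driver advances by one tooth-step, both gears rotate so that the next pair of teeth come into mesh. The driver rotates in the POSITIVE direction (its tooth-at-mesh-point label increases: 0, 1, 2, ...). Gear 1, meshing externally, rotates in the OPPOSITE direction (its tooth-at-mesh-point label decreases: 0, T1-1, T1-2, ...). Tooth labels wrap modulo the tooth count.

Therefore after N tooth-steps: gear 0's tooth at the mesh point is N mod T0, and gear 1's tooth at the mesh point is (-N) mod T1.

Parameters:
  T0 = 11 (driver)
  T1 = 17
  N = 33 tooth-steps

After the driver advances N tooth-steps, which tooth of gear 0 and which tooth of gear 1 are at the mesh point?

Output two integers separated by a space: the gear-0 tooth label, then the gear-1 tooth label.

Gear 0 (driver, T0=11): tooth at mesh = N mod T0
  33 = 3 * 11 + 0, so 33 mod 11 = 0
  gear 0 tooth = 0
Gear 1 (driven, T1=17): tooth at mesh = (-N) mod T1
  33 = 1 * 17 + 16, so 33 mod 17 = 16
  (-33) mod 17 = (-16) mod 17 = 17 - 16 = 1
Mesh after 33 steps: gear-0 tooth 0 meets gear-1 tooth 1

Answer: 0 1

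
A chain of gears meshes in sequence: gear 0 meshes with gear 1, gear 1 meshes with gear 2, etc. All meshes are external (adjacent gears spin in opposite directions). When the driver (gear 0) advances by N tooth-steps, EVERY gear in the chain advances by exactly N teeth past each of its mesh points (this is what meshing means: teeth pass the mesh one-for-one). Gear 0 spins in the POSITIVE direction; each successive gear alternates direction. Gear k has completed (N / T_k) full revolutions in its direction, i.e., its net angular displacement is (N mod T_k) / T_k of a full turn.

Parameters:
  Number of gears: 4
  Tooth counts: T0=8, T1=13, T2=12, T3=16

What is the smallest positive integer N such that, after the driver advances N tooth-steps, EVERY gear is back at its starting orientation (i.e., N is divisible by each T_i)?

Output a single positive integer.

Answer: 624

Derivation:
Gear k returns to start when N is a multiple of T_k.
All gears at start simultaneously when N is a common multiple of [8, 13, 12, 16]; the smallest such N is lcm(8, 13, 12, 16).
Start: lcm = T0 = 8
Fold in T1=13: gcd(8, 13) = 1; lcm(8, 13) = 8 * 13 / 1 = 104 / 1 = 104
Fold in T2=12: gcd(104, 12) = 4; lcm(104, 12) = 104 * 12 / 4 = 1248 / 4 = 312
Fold in T3=16: gcd(312, 16) = 8; lcm(312, 16) = 312 * 16 / 8 = 4992 / 8 = 624
Full cycle length = 624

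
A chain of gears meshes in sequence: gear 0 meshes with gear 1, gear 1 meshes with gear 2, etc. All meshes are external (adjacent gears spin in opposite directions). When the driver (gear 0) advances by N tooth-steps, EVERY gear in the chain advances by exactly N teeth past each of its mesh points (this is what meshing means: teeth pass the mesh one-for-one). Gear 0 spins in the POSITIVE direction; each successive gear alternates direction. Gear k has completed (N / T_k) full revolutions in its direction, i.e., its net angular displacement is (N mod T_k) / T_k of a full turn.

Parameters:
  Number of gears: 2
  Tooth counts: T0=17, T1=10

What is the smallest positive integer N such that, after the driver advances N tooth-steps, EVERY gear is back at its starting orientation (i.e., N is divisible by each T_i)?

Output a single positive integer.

Gear k returns to start when N is a multiple of T_k.
All gears at start simultaneously when N is a common multiple of [17, 10]; the smallest such N is lcm(17, 10).
Start: lcm = T0 = 17
Fold in T1=10: gcd(17, 10) = 1; lcm(17, 10) = 17 * 10 / 1 = 170 / 1 = 170
Full cycle length = 170

Answer: 170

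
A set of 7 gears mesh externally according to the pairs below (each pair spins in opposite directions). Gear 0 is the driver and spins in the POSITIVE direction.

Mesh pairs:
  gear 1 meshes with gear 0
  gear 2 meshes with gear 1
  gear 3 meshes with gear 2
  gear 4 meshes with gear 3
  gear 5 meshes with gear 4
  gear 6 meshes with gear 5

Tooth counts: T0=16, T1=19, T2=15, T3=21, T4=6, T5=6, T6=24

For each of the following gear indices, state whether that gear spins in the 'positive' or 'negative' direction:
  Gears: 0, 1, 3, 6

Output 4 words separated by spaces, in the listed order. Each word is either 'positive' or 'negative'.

Answer: positive negative negative positive

Derivation:
Gear 0 (driver): positive (depth 0)
  gear 1: meshes with gear 0 -> depth 1 -> negative (opposite of gear 0)
  gear 2: meshes with gear 1 -> depth 2 -> positive (opposite of gear 1)
  gear 3: meshes with gear 2 -> depth 3 -> negative (opposite of gear 2)
  gear 4: meshes with gear 3 -> depth 4 -> positive (opposite of gear 3)
  gear 5: meshes with gear 4 -> depth 5 -> negative (opposite of gear 4)
  gear 6: meshes with gear 5 -> depth 6 -> positive (opposite of gear 5)
Queried indices 0, 1, 3, 6 -> positive, negative, negative, positive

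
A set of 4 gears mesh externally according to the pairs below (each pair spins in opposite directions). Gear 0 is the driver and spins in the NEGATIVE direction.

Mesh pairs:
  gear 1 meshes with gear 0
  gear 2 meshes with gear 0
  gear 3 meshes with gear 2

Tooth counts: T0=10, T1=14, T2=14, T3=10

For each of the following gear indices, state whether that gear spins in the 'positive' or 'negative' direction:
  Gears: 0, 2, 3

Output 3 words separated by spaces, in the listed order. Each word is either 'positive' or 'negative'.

Gear 0 (driver): negative (depth 0)
  gear 1: meshes with gear 0 -> depth 1 -> positive (opposite of gear 0)
  gear 2: meshes with gear 0 -> depth 1 -> positive (opposite of gear 0)
  gear 3: meshes with gear 2 -> depth 2 -> negative (opposite of gear 2)
Queried indices 0, 2, 3 -> negative, positive, negative

Answer: negative positive negative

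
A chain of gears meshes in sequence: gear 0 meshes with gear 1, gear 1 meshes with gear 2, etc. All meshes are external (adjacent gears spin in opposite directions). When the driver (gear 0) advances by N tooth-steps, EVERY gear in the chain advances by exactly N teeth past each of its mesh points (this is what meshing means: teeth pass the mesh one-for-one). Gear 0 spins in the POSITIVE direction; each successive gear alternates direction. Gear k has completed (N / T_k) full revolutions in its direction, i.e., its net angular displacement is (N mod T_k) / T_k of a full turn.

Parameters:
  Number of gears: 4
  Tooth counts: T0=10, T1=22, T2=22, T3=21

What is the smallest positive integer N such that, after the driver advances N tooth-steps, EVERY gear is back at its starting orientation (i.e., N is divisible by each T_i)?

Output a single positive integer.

Answer: 2310

Derivation:
Gear k returns to start when N is a multiple of T_k.
All gears at start simultaneously when N is a common multiple of [10, 22, 22, 21]; the smallest such N is lcm(10, 22, 22, 21).
Start: lcm = T0 = 10
Fold in T1=22: gcd(10, 22) = 2; lcm(10, 22) = 10 * 22 / 2 = 220 / 2 = 110
Fold in T2=22: gcd(110, 22) = 22; lcm(110, 22) = 110 * 22 / 22 = 2420 / 22 = 110
Fold in T3=21: gcd(110, 21) = 1; lcm(110, 21) = 110 * 21 / 1 = 2310 / 1 = 2310
Full cycle length = 2310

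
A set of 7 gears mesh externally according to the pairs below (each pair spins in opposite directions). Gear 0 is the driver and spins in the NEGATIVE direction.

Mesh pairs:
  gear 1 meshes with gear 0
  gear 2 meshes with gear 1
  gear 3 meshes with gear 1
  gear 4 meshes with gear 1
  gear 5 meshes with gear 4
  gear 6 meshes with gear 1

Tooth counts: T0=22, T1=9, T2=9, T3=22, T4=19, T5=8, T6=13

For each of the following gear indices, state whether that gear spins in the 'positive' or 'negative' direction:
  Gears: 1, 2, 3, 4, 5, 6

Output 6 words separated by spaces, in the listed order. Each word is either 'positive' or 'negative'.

Gear 0 (driver): negative (depth 0)
  gear 1: meshes with gear 0 -> depth 1 -> positive (opposite of gear 0)
  gear 2: meshes with gear 1 -> depth 2 -> negative (opposite of gear 1)
  gear 3: meshes with gear 1 -> depth 2 -> negative (opposite of gear 1)
  gear 4: meshes with gear 1 -> depth 2 -> negative (opposite of gear 1)
  gear 5: meshes with gear 4 -> depth 3 -> positive (opposite of gear 4)
  gear 6: meshes with gear 1 -> depth 2 -> negative (opposite of gear 1)
Queried indices 1, 2, 3, 4, 5, 6 -> positive, negative, negative, negative, positive, negative

Answer: positive negative negative negative positive negative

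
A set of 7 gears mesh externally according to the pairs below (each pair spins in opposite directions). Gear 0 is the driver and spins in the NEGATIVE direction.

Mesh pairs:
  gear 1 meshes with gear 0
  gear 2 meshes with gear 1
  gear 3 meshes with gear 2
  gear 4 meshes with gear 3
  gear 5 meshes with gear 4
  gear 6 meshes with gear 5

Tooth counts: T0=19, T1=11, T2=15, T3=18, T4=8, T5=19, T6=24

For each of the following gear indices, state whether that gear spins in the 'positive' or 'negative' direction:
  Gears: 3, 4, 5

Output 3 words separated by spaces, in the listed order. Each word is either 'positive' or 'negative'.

Gear 0 (driver): negative (depth 0)
  gear 1: meshes with gear 0 -> depth 1 -> positive (opposite of gear 0)
  gear 2: meshes with gear 1 -> depth 2 -> negative (opposite of gear 1)
  gear 3: meshes with gear 2 -> depth 3 -> positive (opposite of gear 2)
  gear 4: meshes with gear 3 -> depth 4 -> negative (opposite of gear 3)
  gear 5: meshes with gear 4 -> depth 5 -> positive (opposite of gear 4)
  gear 6: meshes with gear 5 -> depth 6 -> negative (opposite of gear 5)
Queried indices 3, 4, 5 -> positive, negative, positive

Answer: positive negative positive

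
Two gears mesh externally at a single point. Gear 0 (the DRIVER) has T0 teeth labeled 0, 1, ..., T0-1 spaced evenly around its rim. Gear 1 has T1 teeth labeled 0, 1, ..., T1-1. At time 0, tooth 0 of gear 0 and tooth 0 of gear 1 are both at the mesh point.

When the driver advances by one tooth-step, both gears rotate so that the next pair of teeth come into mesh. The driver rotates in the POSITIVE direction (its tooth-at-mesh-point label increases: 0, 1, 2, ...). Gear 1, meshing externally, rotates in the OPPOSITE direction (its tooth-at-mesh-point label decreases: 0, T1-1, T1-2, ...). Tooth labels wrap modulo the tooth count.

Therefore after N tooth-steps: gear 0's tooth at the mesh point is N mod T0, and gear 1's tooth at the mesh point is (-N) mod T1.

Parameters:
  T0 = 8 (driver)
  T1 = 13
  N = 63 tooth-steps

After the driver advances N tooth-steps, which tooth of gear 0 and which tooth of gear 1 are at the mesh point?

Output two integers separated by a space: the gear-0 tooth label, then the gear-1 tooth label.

Answer: 7 2

Derivation:
Gear 0 (driver, T0=8): tooth at mesh = N mod T0
  63 = 7 * 8 + 7, so 63 mod 8 = 7
  gear 0 tooth = 7
Gear 1 (driven, T1=13): tooth at mesh = (-N) mod T1
  63 = 4 * 13 + 11, so 63 mod 13 = 11
  (-63) mod 13 = (-11) mod 13 = 13 - 11 = 2
Mesh after 63 steps: gear-0 tooth 7 meets gear-1 tooth 2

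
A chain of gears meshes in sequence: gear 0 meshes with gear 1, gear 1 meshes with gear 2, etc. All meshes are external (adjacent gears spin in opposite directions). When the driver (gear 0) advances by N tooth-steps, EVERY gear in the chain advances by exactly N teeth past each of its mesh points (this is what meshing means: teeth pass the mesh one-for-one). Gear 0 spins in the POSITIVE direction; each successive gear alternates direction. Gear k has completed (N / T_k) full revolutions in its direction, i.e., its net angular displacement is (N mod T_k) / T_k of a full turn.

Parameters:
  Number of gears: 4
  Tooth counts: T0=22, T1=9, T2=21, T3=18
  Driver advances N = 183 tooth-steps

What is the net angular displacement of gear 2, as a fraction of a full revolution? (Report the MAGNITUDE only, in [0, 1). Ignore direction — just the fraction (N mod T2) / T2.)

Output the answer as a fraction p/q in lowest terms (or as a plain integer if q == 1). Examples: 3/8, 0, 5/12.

Answer: 5/7

Derivation:
Chain of 4 gears, tooth counts: [22, 9, 21, 18]
  gear 0: T0=22, direction=positive, advance = 183 mod 22 = 7 teeth = 7/22 turn
  gear 1: T1=9, direction=negative, advance = 183 mod 9 = 3 teeth = 3/9 turn
  gear 2: T2=21, direction=positive, advance = 183 mod 21 = 15 teeth = 15/21 turn
  gear 3: T3=18, direction=negative, advance = 183 mod 18 = 3 teeth = 3/18 turn
Gear 2: 183 mod 21 = 15
Fraction = 15 / 21 = 5/7 (gcd(15,21)=3) = 5/7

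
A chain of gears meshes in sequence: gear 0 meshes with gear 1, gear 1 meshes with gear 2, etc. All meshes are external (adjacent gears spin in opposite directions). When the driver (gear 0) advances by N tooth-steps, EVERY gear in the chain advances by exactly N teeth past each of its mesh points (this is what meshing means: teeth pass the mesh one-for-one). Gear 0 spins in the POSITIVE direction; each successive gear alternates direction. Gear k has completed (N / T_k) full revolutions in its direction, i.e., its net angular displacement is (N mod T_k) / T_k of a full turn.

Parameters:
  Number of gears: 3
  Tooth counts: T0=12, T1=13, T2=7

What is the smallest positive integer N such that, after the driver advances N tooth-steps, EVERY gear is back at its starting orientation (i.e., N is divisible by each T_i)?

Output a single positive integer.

Gear k returns to start when N is a multiple of T_k.
All gears at start simultaneously when N is a common multiple of [12, 13, 7]; the smallest such N is lcm(12, 13, 7).
Start: lcm = T0 = 12
Fold in T1=13: gcd(12, 13) = 1; lcm(12, 13) = 12 * 13 / 1 = 156 / 1 = 156
Fold in T2=7: gcd(156, 7) = 1; lcm(156, 7) = 156 * 7 / 1 = 1092 / 1 = 1092
Full cycle length = 1092

Answer: 1092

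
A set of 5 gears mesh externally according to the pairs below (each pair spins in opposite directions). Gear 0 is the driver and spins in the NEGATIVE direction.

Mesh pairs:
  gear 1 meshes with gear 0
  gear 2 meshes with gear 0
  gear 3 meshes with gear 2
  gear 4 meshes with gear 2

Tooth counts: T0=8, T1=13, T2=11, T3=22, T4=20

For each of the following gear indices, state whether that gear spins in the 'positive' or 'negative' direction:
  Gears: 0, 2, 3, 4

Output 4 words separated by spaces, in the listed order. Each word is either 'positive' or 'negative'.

Answer: negative positive negative negative

Derivation:
Gear 0 (driver): negative (depth 0)
  gear 1: meshes with gear 0 -> depth 1 -> positive (opposite of gear 0)
  gear 2: meshes with gear 0 -> depth 1 -> positive (opposite of gear 0)
  gear 3: meshes with gear 2 -> depth 2 -> negative (opposite of gear 2)
  gear 4: meshes with gear 2 -> depth 2 -> negative (opposite of gear 2)
Queried indices 0, 2, 3, 4 -> negative, positive, negative, negative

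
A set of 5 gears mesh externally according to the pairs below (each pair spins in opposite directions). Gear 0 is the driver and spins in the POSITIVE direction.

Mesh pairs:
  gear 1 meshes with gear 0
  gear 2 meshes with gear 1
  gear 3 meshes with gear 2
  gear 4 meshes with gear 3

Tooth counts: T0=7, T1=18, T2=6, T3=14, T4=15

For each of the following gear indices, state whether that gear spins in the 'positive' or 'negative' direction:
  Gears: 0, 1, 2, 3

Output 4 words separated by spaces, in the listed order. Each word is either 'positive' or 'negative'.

Answer: positive negative positive negative

Derivation:
Gear 0 (driver): positive (depth 0)
  gear 1: meshes with gear 0 -> depth 1 -> negative (opposite of gear 0)
  gear 2: meshes with gear 1 -> depth 2 -> positive (opposite of gear 1)
  gear 3: meshes with gear 2 -> depth 3 -> negative (opposite of gear 2)
  gear 4: meshes with gear 3 -> depth 4 -> positive (opposite of gear 3)
Queried indices 0, 1, 2, 3 -> positive, negative, positive, negative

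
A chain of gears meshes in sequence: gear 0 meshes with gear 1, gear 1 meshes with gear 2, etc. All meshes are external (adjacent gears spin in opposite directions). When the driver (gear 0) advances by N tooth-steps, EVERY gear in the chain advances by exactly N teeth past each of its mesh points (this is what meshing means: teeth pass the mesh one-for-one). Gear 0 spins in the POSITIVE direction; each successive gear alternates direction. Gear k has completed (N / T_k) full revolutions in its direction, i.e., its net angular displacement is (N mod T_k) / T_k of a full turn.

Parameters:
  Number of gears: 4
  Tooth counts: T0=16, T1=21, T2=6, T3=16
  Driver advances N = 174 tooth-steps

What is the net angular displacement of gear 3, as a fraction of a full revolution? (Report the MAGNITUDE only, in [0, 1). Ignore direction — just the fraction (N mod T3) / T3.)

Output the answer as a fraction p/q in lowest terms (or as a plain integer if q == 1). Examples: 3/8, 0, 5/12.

Chain of 4 gears, tooth counts: [16, 21, 6, 16]
  gear 0: T0=16, direction=positive, advance = 174 mod 16 = 14 teeth = 14/16 turn
  gear 1: T1=21, direction=negative, advance = 174 mod 21 = 6 teeth = 6/21 turn
  gear 2: T2=6, direction=positive, advance = 174 mod 6 = 0 teeth = 0/6 turn
  gear 3: T3=16, direction=negative, advance = 174 mod 16 = 14 teeth = 14/16 turn
Gear 3: 174 mod 16 = 14
Fraction = 14 / 16 = 7/8 (gcd(14,16)=2) = 7/8

Answer: 7/8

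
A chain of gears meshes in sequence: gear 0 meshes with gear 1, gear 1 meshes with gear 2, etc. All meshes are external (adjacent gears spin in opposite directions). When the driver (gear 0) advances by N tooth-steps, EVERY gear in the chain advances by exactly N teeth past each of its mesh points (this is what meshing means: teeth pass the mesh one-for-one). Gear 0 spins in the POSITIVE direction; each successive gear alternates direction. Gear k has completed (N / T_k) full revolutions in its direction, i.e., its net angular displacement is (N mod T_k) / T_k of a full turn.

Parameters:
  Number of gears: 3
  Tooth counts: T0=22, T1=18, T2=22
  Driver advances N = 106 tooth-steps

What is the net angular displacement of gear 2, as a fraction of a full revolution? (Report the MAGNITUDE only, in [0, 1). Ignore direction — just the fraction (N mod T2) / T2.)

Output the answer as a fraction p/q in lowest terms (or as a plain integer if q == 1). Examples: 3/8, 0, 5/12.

Answer: 9/11

Derivation:
Chain of 3 gears, tooth counts: [22, 18, 22]
  gear 0: T0=22, direction=positive, advance = 106 mod 22 = 18 teeth = 18/22 turn
  gear 1: T1=18, direction=negative, advance = 106 mod 18 = 16 teeth = 16/18 turn
  gear 2: T2=22, direction=positive, advance = 106 mod 22 = 18 teeth = 18/22 turn
Gear 2: 106 mod 22 = 18
Fraction = 18 / 22 = 9/11 (gcd(18,22)=2) = 9/11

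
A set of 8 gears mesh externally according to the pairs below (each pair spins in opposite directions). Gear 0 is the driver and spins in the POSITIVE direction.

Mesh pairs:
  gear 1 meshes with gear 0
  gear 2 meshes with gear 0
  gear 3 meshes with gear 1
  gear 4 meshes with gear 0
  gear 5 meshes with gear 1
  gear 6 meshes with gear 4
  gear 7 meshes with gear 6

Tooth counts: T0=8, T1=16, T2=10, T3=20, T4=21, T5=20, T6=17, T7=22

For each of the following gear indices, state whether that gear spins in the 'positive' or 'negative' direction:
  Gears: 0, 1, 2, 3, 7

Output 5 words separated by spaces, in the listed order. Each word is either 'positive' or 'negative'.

Gear 0 (driver): positive (depth 0)
  gear 1: meshes with gear 0 -> depth 1 -> negative (opposite of gear 0)
  gear 2: meshes with gear 0 -> depth 1 -> negative (opposite of gear 0)
  gear 3: meshes with gear 1 -> depth 2 -> positive (opposite of gear 1)
  gear 4: meshes with gear 0 -> depth 1 -> negative (opposite of gear 0)
  gear 5: meshes with gear 1 -> depth 2 -> positive (opposite of gear 1)
  gear 6: meshes with gear 4 -> depth 2 -> positive (opposite of gear 4)
  gear 7: meshes with gear 6 -> depth 3 -> negative (opposite of gear 6)
Queried indices 0, 1, 2, 3, 7 -> positive, negative, negative, positive, negative

Answer: positive negative negative positive negative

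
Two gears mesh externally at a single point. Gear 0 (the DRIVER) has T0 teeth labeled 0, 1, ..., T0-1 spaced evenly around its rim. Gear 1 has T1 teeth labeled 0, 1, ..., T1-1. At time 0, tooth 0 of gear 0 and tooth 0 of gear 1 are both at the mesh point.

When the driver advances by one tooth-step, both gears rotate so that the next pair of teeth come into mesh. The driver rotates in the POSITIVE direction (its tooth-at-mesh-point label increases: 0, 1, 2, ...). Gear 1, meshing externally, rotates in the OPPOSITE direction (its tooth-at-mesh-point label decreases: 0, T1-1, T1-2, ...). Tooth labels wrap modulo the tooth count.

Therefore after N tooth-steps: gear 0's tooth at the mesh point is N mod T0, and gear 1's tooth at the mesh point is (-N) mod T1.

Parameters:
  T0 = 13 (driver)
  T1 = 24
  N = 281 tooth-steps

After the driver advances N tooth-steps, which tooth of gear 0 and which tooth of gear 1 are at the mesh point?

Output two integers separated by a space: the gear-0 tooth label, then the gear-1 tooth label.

Gear 0 (driver, T0=13): tooth at mesh = N mod T0
  281 = 21 * 13 + 8, so 281 mod 13 = 8
  gear 0 tooth = 8
Gear 1 (driven, T1=24): tooth at mesh = (-N) mod T1
  281 = 11 * 24 + 17, so 281 mod 24 = 17
  (-281) mod 24 = (-17) mod 24 = 24 - 17 = 7
Mesh after 281 steps: gear-0 tooth 8 meets gear-1 tooth 7

Answer: 8 7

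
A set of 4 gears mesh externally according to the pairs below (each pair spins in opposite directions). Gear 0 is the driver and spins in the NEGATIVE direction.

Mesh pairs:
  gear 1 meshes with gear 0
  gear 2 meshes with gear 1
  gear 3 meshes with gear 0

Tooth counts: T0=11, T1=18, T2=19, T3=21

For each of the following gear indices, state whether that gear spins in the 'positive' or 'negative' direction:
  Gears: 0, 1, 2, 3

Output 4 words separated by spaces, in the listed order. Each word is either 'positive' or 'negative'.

Gear 0 (driver): negative (depth 0)
  gear 1: meshes with gear 0 -> depth 1 -> positive (opposite of gear 0)
  gear 2: meshes with gear 1 -> depth 2 -> negative (opposite of gear 1)
  gear 3: meshes with gear 0 -> depth 1 -> positive (opposite of gear 0)
Queried indices 0, 1, 2, 3 -> negative, positive, negative, positive

Answer: negative positive negative positive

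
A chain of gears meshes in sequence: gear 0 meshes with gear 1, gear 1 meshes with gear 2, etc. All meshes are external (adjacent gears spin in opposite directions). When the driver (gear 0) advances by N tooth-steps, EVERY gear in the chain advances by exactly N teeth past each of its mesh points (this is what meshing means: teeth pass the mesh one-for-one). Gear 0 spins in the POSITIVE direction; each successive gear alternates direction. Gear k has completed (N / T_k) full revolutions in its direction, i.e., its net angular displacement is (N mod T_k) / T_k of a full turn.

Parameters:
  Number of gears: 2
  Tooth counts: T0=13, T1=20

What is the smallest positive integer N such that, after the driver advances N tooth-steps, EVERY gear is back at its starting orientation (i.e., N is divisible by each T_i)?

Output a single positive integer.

Gear k returns to start when N is a multiple of T_k.
All gears at start simultaneously when N is a common multiple of [13, 20]; the smallest such N is lcm(13, 20).
Start: lcm = T0 = 13
Fold in T1=20: gcd(13, 20) = 1; lcm(13, 20) = 13 * 20 / 1 = 260 / 1 = 260
Full cycle length = 260

Answer: 260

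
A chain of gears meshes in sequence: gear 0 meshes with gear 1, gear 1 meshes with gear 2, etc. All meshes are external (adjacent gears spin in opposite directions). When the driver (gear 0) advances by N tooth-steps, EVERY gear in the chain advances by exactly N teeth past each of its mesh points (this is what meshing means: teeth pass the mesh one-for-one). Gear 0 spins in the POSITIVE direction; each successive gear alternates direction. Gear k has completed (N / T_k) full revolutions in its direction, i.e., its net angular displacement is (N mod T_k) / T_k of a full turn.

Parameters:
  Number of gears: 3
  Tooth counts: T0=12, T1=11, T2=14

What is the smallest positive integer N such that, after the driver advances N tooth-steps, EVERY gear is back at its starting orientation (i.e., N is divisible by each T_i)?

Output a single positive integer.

Answer: 924

Derivation:
Gear k returns to start when N is a multiple of T_k.
All gears at start simultaneously when N is a common multiple of [12, 11, 14]; the smallest such N is lcm(12, 11, 14).
Start: lcm = T0 = 12
Fold in T1=11: gcd(12, 11) = 1; lcm(12, 11) = 12 * 11 / 1 = 132 / 1 = 132
Fold in T2=14: gcd(132, 14) = 2; lcm(132, 14) = 132 * 14 / 2 = 1848 / 2 = 924
Full cycle length = 924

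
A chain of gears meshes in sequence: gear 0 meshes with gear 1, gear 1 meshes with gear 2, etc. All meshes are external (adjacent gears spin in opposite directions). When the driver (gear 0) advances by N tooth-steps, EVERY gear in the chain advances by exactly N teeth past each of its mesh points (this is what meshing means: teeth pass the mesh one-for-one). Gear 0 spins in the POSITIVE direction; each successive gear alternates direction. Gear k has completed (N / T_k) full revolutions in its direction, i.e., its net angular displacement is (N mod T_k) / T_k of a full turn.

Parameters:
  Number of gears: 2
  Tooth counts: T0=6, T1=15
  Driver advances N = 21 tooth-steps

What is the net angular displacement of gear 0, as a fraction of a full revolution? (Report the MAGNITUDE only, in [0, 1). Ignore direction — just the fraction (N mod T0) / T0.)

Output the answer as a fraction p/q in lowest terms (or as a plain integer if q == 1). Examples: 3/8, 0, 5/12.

Chain of 2 gears, tooth counts: [6, 15]
  gear 0: T0=6, direction=positive, advance = 21 mod 6 = 3 teeth = 3/6 turn
  gear 1: T1=15, direction=negative, advance = 21 mod 15 = 6 teeth = 6/15 turn
Gear 0: 21 mod 6 = 3
Fraction = 3 / 6 = 1/2 (gcd(3,6)=3) = 1/2

Answer: 1/2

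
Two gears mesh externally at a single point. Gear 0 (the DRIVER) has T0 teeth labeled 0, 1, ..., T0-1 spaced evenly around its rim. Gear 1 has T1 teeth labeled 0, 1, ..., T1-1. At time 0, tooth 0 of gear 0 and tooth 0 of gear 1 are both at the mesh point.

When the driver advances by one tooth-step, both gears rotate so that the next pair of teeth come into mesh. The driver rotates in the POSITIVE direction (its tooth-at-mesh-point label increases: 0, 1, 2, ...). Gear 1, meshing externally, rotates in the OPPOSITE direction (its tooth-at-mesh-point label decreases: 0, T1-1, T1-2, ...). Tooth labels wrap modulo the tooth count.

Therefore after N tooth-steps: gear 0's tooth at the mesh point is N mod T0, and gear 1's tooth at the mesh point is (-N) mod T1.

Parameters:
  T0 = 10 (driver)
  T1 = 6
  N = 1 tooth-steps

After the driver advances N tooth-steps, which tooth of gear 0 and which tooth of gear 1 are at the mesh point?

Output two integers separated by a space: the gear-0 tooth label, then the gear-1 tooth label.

Gear 0 (driver, T0=10): tooth at mesh = N mod T0
  1 = 0 * 10 + 1, so 1 mod 10 = 1
  gear 0 tooth = 1
Gear 1 (driven, T1=6): tooth at mesh = (-N) mod T1
  1 = 0 * 6 + 1, so 1 mod 6 = 1
  (-1) mod 6 = (-1) mod 6 = 6 - 1 = 5
Mesh after 1 steps: gear-0 tooth 1 meets gear-1 tooth 5

Answer: 1 5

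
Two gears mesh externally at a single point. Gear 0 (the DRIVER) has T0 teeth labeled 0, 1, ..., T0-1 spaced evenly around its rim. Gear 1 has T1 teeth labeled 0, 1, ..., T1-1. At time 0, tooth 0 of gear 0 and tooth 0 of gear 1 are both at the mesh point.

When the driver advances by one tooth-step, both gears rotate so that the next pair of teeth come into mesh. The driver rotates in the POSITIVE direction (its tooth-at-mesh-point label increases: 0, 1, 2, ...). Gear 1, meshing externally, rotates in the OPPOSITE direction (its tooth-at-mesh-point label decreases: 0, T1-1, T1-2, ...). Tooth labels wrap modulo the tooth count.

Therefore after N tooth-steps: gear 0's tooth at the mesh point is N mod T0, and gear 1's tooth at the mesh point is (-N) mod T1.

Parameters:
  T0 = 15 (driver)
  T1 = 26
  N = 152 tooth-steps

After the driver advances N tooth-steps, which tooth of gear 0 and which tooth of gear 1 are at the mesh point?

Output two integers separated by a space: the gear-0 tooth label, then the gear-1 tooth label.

Gear 0 (driver, T0=15): tooth at mesh = N mod T0
  152 = 10 * 15 + 2, so 152 mod 15 = 2
  gear 0 tooth = 2
Gear 1 (driven, T1=26): tooth at mesh = (-N) mod T1
  152 = 5 * 26 + 22, so 152 mod 26 = 22
  (-152) mod 26 = (-22) mod 26 = 26 - 22 = 4
Mesh after 152 steps: gear-0 tooth 2 meets gear-1 tooth 4

Answer: 2 4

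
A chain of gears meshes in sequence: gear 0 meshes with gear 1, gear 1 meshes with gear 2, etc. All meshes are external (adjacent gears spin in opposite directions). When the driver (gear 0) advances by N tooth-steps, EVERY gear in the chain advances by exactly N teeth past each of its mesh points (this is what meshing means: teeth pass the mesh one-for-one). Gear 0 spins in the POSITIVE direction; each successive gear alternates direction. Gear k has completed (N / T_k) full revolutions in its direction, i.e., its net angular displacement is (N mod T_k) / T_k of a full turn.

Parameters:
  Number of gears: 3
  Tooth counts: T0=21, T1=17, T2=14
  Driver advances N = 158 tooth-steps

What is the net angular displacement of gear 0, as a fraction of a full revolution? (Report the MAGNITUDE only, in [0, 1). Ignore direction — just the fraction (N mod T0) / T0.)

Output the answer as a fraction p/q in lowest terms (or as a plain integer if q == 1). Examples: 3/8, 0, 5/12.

Chain of 3 gears, tooth counts: [21, 17, 14]
  gear 0: T0=21, direction=positive, advance = 158 mod 21 = 11 teeth = 11/21 turn
  gear 1: T1=17, direction=negative, advance = 158 mod 17 = 5 teeth = 5/17 turn
  gear 2: T2=14, direction=positive, advance = 158 mod 14 = 4 teeth = 4/14 turn
Gear 0: 158 mod 21 = 11
Fraction = 11 / 21 = 11/21 (gcd(11,21)=1) = 11/21

Answer: 11/21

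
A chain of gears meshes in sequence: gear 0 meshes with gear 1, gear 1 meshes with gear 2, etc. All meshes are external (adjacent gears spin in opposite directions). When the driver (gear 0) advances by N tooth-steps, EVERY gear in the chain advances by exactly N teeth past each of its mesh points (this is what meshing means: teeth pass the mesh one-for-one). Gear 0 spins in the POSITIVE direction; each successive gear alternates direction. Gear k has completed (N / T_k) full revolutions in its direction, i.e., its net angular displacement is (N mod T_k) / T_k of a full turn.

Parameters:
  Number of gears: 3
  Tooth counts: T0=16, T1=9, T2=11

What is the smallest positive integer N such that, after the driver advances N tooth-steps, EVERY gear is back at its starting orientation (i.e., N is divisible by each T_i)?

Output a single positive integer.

Answer: 1584

Derivation:
Gear k returns to start when N is a multiple of T_k.
All gears at start simultaneously when N is a common multiple of [16, 9, 11]; the smallest such N is lcm(16, 9, 11).
Start: lcm = T0 = 16
Fold in T1=9: gcd(16, 9) = 1; lcm(16, 9) = 16 * 9 / 1 = 144 / 1 = 144
Fold in T2=11: gcd(144, 11) = 1; lcm(144, 11) = 144 * 11 / 1 = 1584 / 1 = 1584
Full cycle length = 1584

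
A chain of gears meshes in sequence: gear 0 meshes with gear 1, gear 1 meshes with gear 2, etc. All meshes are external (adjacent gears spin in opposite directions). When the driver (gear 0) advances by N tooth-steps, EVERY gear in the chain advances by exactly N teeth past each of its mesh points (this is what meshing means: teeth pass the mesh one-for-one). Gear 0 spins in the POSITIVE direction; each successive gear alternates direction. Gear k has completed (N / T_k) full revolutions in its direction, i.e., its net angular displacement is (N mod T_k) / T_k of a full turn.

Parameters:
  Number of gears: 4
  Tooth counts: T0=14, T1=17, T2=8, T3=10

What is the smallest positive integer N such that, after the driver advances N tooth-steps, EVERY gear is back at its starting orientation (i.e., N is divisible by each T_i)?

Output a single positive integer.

Gear k returns to start when N is a multiple of T_k.
All gears at start simultaneously when N is a common multiple of [14, 17, 8, 10]; the smallest such N is lcm(14, 17, 8, 10).
Start: lcm = T0 = 14
Fold in T1=17: gcd(14, 17) = 1; lcm(14, 17) = 14 * 17 / 1 = 238 / 1 = 238
Fold in T2=8: gcd(238, 8) = 2; lcm(238, 8) = 238 * 8 / 2 = 1904 / 2 = 952
Fold in T3=10: gcd(952, 10) = 2; lcm(952, 10) = 952 * 10 / 2 = 9520 / 2 = 4760
Full cycle length = 4760

Answer: 4760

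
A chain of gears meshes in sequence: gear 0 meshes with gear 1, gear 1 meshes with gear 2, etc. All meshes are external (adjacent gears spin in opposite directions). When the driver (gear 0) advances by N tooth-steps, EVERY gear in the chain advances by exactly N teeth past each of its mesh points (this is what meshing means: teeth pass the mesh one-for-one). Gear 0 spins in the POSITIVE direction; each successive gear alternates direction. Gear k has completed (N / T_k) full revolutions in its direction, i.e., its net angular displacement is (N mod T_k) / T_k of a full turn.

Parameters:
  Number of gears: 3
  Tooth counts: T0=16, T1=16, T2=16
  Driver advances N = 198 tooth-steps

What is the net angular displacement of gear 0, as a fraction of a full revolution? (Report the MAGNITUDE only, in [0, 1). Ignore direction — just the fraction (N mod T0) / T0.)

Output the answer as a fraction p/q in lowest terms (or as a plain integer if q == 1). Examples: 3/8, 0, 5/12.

Chain of 3 gears, tooth counts: [16, 16, 16]
  gear 0: T0=16, direction=positive, advance = 198 mod 16 = 6 teeth = 6/16 turn
  gear 1: T1=16, direction=negative, advance = 198 mod 16 = 6 teeth = 6/16 turn
  gear 2: T2=16, direction=positive, advance = 198 mod 16 = 6 teeth = 6/16 turn
Gear 0: 198 mod 16 = 6
Fraction = 6 / 16 = 3/8 (gcd(6,16)=2) = 3/8

Answer: 3/8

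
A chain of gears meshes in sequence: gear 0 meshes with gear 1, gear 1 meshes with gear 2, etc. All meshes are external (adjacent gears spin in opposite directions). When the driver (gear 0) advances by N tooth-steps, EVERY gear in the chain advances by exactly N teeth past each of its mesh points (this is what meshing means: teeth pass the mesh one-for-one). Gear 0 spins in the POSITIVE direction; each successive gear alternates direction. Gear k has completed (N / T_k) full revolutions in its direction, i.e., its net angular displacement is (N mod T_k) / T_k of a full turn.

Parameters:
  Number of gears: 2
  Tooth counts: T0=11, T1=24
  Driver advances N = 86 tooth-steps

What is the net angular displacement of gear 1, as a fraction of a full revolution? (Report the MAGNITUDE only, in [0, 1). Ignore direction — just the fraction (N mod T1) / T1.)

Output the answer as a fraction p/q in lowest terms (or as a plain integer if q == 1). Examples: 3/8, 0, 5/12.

Chain of 2 gears, tooth counts: [11, 24]
  gear 0: T0=11, direction=positive, advance = 86 mod 11 = 9 teeth = 9/11 turn
  gear 1: T1=24, direction=negative, advance = 86 mod 24 = 14 teeth = 14/24 turn
Gear 1: 86 mod 24 = 14
Fraction = 14 / 24 = 7/12 (gcd(14,24)=2) = 7/12

Answer: 7/12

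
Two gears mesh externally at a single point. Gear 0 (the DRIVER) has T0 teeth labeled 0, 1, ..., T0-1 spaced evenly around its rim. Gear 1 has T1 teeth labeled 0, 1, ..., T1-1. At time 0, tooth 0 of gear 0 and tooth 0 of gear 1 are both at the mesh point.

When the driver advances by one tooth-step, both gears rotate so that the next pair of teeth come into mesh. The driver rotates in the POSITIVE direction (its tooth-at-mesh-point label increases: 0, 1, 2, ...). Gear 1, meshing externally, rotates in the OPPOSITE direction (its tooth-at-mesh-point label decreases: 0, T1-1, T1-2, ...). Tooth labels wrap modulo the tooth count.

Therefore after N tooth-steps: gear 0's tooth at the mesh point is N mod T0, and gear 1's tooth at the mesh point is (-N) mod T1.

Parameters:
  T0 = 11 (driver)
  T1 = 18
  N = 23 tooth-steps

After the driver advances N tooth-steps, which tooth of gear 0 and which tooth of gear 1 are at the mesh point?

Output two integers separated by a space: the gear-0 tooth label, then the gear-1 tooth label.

Answer: 1 13

Derivation:
Gear 0 (driver, T0=11): tooth at mesh = N mod T0
  23 = 2 * 11 + 1, so 23 mod 11 = 1
  gear 0 tooth = 1
Gear 1 (driven, T1=18): tooth at mesh = (-N) mod T1
  23 = 1 * 18 + 5, so 23 mod 18 = 5
  (-23) mod 18 = (-5) mod 18 = 18 - 5 = 13
Mesh after 23 steps: gear-0 tooth 1 meets gear-1 tooth 13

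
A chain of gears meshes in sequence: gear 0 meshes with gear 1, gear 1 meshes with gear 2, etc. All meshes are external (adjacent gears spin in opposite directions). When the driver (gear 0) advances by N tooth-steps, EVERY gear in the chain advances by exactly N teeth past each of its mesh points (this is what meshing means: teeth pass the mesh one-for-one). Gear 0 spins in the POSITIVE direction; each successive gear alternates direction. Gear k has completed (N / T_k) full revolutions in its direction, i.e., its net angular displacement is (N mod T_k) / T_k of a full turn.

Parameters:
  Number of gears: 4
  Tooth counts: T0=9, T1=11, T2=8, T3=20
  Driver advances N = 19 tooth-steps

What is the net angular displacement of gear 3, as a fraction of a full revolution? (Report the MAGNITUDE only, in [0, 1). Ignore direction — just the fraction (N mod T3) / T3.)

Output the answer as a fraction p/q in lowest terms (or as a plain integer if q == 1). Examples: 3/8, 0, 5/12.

Answer: 19/20

Derivation:
Chain of 4 gears, tooth counts: [9, 11, 8, 20]
  gear 0: T0=9, direction=positive, advance = 19 mod 9 = 1 teeth = 1/9 turn
  gear 1: T1=11, direction=negative, advance = 19 mod 11 = 8 teeth = 8/11 turn
  gear 2: T2=8, direction=positive, advance = 19 mod 8 = 3 teeth = 3/8 turn
  gear 3: T3=20, direction=negative, advance = 19 mod 20 = 19 teeth = 19/20 turn
Gear 3: 19 mod 20 = 19
Fraction = 19 / 20 = 19/20 (gcd(19,20)=1) = 19/20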